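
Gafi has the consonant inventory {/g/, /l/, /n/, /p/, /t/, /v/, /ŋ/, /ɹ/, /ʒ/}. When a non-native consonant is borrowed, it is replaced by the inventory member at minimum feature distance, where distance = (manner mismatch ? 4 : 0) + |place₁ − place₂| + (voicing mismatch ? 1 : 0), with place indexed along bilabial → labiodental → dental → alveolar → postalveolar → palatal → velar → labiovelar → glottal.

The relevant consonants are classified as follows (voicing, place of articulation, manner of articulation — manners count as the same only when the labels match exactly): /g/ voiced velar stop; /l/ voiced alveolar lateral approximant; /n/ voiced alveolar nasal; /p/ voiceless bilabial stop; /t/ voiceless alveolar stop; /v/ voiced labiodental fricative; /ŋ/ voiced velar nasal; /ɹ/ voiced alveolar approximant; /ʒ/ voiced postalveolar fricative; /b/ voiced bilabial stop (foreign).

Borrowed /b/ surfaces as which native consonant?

p

/p/ is closest: same manner (stop), place distance 0 (bilabial→bilabial), voicing differs (+1); total 1. Next closest is /t/ at distance 4.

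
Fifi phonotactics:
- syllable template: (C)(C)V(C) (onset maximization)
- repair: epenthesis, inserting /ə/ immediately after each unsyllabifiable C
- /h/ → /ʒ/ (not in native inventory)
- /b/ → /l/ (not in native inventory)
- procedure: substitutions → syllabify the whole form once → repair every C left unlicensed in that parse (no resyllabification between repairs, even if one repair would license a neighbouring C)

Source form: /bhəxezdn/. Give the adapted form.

lʒəxezdənə

Substitution: /b/ → /l/, /h/ → /ʒ/, giving /lʒəxezdn/.
The consonants /d/, /n/ cannot be parsed into a legal (C)(C)V(C) syllable (at most one coda consonant is licensed; onsets may contain at most 2 consonants).
Each unlicensed consonant becomes the onset of a new syllable: /d/ → /də/, /n/ → /nə/.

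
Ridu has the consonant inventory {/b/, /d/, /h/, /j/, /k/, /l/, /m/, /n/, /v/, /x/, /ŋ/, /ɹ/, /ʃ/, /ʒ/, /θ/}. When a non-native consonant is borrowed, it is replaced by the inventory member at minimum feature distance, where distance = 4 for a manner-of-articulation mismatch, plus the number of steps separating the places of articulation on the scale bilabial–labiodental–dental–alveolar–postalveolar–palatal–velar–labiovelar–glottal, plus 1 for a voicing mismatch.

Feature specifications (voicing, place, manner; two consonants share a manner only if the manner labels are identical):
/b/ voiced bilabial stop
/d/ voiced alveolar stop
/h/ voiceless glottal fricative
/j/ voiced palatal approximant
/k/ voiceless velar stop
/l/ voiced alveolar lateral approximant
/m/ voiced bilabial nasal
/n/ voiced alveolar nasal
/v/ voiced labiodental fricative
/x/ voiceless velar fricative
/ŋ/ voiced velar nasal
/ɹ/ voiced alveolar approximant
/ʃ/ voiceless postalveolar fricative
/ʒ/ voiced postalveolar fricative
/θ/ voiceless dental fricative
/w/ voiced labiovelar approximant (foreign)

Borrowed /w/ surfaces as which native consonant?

j

/j/ is closest: same manner (approximant), place distance 2 (labiovelar→palatal), same voicing; total 2. Next closest is /ɹ/ at distance 4.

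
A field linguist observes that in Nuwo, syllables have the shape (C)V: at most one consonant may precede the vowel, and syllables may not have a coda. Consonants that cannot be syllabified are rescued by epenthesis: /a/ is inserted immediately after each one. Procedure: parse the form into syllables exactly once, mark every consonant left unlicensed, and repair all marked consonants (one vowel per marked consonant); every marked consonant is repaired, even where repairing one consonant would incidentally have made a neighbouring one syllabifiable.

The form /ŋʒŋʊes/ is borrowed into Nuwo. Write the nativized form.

ŋaʒaŋʊesa

Under (C)V, the unsyllabifiable consonants are /ŋ/, /ʒ/, /s/ (no codas are permitted; onsets are limited to one consonant).
Epenthesis after each stranded consonant: /ŋ/ → /ŋa/, /ʒ/ → /ʒa/, /s/ → /sa/.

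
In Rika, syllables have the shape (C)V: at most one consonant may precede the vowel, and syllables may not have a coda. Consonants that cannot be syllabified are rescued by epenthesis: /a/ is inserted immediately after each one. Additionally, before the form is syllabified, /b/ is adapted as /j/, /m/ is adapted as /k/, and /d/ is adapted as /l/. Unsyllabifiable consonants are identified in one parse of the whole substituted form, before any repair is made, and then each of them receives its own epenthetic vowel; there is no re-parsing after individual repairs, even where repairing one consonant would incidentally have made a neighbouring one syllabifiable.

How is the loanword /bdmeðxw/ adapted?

Substitution: /b/ → /j/, /d/ → /l/, /m/ → /k/, giving /jlkeðxw/.
Under (C)V, the unsyllabifiable consonants are /j/, /l/, /ð/, /x/, /w/ (no codas are permitted; onsets are limited to one consonant).
Epenthesis after each stranded consonant: /j/ → /ja/, /l/ → /la/, /ð/ → /ða/, /x/ → /xa/, /w/ → /wa/.

jalakeðaxawa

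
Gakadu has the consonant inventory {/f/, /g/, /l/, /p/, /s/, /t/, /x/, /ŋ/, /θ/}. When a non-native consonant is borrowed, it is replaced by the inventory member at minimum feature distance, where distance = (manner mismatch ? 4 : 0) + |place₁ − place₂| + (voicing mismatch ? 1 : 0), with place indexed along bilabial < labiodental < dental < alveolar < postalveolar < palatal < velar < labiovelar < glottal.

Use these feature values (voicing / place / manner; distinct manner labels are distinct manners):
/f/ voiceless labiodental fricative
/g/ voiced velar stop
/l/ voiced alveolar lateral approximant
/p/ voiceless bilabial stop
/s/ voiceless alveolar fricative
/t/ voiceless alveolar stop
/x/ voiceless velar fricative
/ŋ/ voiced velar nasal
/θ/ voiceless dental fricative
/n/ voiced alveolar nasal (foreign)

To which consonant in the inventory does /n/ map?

ŋ

/ŋ/ is closest: same manner (nasal), place distance 3 (alveolar→velar), same voicing; total 3. Next closest is /l/ at distance 4.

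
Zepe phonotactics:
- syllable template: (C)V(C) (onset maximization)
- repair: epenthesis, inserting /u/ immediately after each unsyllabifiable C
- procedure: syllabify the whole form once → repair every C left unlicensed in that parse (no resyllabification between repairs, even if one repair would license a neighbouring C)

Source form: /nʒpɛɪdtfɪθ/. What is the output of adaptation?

nuʒupɛɪdtufɪθ

Under (C)V(C), the unsyllabifiable consonants are /n/, /ʒ/, /t/ (at most one coda consonant is licensed; onsets are limited to one consonant).
Epenthesis after each stranded consonant: /n/ → /nu/, /ʒ/ → /ʒu/, /t/ → /tu/.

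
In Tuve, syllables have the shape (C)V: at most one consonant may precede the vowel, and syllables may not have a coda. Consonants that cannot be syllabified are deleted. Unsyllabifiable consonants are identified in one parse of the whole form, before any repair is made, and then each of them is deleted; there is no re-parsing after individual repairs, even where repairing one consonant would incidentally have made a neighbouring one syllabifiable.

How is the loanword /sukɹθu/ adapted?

The consonants /k/, /ɹ/ cannot be parsed into a legal (C)V syllable (no codas are permitted; onsets are limited to one consonant).
Each unlicensed consonant is deleted: /k/, /ɹ/.

suθu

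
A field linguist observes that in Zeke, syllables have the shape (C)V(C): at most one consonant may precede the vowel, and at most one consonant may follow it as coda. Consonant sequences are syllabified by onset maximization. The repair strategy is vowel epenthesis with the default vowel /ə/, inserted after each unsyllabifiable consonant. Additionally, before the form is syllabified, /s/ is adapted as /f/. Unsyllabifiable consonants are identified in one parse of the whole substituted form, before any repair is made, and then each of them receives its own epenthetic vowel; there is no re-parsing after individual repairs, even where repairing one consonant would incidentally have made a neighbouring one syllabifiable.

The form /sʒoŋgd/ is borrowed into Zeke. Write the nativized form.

fəʒoŋgədə

Substitution: /s/ → /f/, giving /fʒoŋgd/.
Syllabifying with onset maximization leaves /f/, /g/, /d/ stranded (at most one coda consonant is licensed; onsets are limited to one consonant).
Each unlicensed consonant becomes the onset of a new syllable: /f/ → /fə/, /g/ → /gə/, /d/ → /də/.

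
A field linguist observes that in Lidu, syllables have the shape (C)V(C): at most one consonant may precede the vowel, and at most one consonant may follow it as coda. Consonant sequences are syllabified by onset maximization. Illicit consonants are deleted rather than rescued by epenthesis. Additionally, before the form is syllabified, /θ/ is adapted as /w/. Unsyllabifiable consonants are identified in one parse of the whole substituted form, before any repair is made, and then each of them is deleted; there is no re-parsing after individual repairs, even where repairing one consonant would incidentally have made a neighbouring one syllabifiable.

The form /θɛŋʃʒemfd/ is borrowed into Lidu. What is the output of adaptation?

wɛŋʒem

Substitution: /θ/ → /w/, giving /wɛŋʃʒemfd/.
Under (C)V(C), the unsyllabifiable consonants are /ʃ/, /f/, /d/ (at most one coda consonant is licensed; onsets are limited to one consonant).
Each unlicensed consonant is deleted: /ʃ/, /f/, /d/.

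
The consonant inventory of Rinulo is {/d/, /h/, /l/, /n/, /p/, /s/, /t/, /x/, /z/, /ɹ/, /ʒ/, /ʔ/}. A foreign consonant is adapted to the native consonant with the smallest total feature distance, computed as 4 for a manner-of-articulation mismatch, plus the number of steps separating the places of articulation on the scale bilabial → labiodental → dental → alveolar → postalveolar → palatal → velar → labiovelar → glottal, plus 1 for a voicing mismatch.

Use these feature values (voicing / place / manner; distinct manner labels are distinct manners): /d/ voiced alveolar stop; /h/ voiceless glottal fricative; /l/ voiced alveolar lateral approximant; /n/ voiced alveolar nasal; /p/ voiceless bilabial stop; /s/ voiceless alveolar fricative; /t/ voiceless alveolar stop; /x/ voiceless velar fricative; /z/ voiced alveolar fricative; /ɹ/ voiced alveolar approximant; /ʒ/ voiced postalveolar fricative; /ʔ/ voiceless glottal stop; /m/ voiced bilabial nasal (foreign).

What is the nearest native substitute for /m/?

n

/n/ is closest: same manner (nasal), place distance 3 (bilabial→alveolar), same voicing; total 3. Next closest is /p/ at distance 5.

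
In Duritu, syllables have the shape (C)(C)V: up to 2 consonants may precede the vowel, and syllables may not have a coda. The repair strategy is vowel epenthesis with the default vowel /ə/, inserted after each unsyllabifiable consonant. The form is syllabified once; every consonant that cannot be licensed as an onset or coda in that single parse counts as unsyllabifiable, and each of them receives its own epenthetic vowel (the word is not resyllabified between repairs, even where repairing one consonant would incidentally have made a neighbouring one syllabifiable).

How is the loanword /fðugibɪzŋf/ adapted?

fðugibɪzəŋəfə

Under (C)(C)V, the unsyllabifiable consonants are /z/, /ŋ/, /f/ (no codas are permitted; onsets may contain at most 2 consonants).
Epenthesis after each stranded consonant: /z/ → /zə/, /ŋ/ → /ŋə/, /f/ → /fə/.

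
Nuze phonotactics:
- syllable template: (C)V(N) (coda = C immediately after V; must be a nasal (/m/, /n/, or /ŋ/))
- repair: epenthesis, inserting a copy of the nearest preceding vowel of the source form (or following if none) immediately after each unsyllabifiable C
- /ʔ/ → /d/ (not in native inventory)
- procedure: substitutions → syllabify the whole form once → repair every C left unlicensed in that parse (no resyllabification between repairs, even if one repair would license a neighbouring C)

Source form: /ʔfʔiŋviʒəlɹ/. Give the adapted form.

difidiŋviʒələɹə

Substitution: /ʔ/ → /d/, giving /dfdiŋviʒəlɹ/.
The consonants /d/, /f/, /l/, /ɹ/ cannot be parsed into a legal (C)V(N) syllable (only a nasal (/m/, /n/, or /ŋ/) is licensed in coda position; onsets are limited to one consonant).
Each unlicensed consonant becomes the onset of a new syllable: /d/ → /di/, /f/ → /fi/, /l/ → /lə/, /ɹ/ → /ɹə/.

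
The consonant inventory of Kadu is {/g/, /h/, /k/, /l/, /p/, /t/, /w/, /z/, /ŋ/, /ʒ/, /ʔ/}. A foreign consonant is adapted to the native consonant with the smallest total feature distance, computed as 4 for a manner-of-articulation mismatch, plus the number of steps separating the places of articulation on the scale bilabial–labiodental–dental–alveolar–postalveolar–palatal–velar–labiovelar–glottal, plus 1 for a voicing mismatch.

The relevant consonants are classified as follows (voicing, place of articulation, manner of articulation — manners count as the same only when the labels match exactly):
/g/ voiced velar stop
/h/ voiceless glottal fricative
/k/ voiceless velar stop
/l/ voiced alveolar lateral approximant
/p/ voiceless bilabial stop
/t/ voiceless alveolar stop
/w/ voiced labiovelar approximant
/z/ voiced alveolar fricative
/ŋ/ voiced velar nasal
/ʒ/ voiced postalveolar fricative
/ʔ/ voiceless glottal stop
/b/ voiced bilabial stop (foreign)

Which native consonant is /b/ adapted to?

p

/p/ is closest: same manner (stop), place distance 0 (bilabial→bilabial), voicing differs (+1); total 1. Next closest is /t/ at distance 4.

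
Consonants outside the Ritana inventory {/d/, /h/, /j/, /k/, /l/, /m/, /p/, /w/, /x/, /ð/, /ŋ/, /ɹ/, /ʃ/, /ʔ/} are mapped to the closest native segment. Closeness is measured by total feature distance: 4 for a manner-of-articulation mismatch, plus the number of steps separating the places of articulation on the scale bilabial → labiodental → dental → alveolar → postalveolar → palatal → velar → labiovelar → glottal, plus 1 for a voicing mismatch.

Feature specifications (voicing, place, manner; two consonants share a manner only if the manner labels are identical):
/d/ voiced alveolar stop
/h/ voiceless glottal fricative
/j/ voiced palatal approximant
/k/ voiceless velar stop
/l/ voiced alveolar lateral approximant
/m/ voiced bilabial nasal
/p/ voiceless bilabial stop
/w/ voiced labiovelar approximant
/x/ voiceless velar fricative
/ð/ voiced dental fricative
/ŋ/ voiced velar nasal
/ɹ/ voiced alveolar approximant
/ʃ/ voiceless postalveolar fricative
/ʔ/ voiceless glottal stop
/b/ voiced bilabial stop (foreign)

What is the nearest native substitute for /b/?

p

/p/ is closest: same manner (stop), place distance 0 (bilabial→bilabial), voicing differs (+1); total 1. Next closest is /d/ at distance 3.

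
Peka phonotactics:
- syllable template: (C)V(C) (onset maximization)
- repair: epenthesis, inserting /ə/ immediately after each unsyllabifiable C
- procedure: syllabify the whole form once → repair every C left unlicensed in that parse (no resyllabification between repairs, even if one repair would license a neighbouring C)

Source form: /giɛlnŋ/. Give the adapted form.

giɛlnəŋə

Under (C)V(C), the unsyllabifiable consonants are /n/, /ŋ/ (at most one coda consonant is licensed; onsets are limited to one consonant).
Epenthesis after each stranded consonant: /n/ → /nə/, /ŋ/ → /ŋə/.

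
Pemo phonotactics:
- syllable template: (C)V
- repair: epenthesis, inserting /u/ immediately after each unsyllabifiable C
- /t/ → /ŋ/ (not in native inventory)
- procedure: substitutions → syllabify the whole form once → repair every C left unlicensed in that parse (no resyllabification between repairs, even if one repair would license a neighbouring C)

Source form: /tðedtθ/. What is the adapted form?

Substitution: /t/ → /ŋ/, giving /ŋðedŋθ/.
Syllabifying with onset maximization leaves /ŋ/, /d/, /ŋ/, /θ/ stranded (no codas are permitted; onsets are limited to one consonant).
Inserting the epenthetic vowel yields /ŋ/ → /ŋu/, /d/ → /du/, /ŋ/ → /ŋu/, /θ/ → /θu/.

ŋuðeduŋuθu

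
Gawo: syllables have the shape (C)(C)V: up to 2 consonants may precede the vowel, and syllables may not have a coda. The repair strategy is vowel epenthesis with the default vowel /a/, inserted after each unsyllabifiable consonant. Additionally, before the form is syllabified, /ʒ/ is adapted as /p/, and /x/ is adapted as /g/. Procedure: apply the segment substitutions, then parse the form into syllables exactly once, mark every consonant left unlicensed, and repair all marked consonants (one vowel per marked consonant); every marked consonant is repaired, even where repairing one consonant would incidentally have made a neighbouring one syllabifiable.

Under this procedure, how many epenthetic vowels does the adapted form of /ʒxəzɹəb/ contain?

1

After substitution the input is /pgəzɹəb/.
The unsyllabifiable consonants are /b/; each receives one epenthetic vowel.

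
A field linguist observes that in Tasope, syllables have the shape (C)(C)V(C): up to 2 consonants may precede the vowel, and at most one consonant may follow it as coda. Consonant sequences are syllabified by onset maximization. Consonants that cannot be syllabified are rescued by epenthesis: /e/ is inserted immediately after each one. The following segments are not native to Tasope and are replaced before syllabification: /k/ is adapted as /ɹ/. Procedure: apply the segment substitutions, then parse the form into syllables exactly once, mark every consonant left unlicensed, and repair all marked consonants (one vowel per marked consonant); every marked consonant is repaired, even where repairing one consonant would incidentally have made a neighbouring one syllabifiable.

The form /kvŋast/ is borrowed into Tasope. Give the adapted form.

Substitution: /k/ → /ɹ/, giving /ɹvŋast/.
Syllabifying with onset maximization leaves /ɹ/, /t/ stranded (at most one coda consonant is licensed; onsets may contain at most 2 consonants).
Each unlicensed consonant becomes the onset of a new syllable: /ɹ/ → /ɹe/, /t/ → /te/.

ɹevŋaste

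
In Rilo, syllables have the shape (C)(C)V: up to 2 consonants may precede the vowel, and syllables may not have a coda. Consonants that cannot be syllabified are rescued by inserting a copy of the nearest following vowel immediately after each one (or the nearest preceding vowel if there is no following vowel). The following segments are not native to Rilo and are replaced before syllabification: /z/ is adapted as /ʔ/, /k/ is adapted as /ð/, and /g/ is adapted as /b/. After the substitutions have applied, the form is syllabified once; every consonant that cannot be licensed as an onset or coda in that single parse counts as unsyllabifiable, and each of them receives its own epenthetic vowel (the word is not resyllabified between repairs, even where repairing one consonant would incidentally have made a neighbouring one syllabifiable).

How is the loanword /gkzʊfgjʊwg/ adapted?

bʊðʔʊfʊbjʊwʊbʊ

Substitution: /g/ → /b/, /k/ → /ð/, /z/ → /ʔ/, giving /bðʔʊfbjʊwb/.
Under (C)(C)V, the unsyllabifiable consonants are /b/, /f/, /w/, /b/ (no codas are permitted; onsets may contain at most 2 consonants).
Each unlicensed consonant becomes the onset of a new syllable: /b/ → /bʊ/, /f/ → /fʊ/, /w/ → /wʊ/, /b/ → /bʊ/.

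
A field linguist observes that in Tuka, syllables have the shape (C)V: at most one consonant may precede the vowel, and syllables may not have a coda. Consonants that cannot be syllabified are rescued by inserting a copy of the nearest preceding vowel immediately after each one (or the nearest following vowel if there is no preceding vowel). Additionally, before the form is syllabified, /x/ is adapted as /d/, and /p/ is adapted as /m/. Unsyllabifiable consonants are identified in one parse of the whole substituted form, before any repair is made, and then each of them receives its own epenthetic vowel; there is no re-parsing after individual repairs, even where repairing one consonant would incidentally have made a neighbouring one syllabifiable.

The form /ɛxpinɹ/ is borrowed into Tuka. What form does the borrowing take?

Substitution: /x/ → /d/, /p/ → /m/, giving /ɛdminɹ/.
Under (C)V, the unsyllabifiable consonants are /d/, /n/, /ɹ/ (no codas are permitted; onsets are limited to one consonant).
Epenthesis after each stranded consonant: /d/ → /dɛ/, /n/ → /ni/, /ɹ/ → /ɹi/.

ɛdɛminiɹi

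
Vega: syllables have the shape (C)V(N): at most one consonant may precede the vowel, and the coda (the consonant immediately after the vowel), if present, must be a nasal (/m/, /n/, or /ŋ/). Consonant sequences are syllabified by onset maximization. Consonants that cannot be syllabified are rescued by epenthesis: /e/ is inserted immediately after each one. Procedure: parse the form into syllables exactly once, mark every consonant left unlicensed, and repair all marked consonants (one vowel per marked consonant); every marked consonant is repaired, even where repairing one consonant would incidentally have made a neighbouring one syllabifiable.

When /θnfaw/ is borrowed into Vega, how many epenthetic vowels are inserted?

3

The unsyllabifiable consonants are /θ/, /n/, /w/; each receives one epenthetic vowel.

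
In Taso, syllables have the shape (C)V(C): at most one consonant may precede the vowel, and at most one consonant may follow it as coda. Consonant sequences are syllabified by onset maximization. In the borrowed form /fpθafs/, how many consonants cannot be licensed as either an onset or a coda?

The consonants /f/, /p/, /s/ cannot be parsed into a legal (C)V(C) syllable (at most one coda consonant is licensed; onsets are limited to one consonant).

3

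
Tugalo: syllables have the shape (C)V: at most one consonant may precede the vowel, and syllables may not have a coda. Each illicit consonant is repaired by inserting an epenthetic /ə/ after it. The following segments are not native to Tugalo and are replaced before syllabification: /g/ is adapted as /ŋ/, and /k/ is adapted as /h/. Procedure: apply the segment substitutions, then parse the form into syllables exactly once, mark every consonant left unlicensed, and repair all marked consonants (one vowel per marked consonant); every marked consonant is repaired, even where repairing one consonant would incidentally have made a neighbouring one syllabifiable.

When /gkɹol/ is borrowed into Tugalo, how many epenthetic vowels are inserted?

After substitution the input is /ŋhɹol/.
The unsyllabifiable consonants are /ŋ/, /h/, /l/; each receives one epenthetic vowel.

3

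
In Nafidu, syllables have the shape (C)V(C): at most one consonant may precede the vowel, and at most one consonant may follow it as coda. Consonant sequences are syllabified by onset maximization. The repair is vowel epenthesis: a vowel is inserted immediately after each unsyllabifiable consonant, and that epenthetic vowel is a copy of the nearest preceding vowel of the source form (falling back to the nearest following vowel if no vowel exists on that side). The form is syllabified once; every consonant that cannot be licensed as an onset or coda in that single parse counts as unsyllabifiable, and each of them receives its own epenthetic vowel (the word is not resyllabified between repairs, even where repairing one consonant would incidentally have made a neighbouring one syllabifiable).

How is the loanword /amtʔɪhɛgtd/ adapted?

The consonants /t/, /t/, /d/ cannot be parsed into a legal (C)V(C) syllable (at most one coda consonant is licensed; onsets are limited to one consonant).
Inserting the epenthetic vowel yields /t/ → /ta/, /t/ → /tɛ/, /d/ → /dɛ/.

amtaʔɪhɛgtɛdɛ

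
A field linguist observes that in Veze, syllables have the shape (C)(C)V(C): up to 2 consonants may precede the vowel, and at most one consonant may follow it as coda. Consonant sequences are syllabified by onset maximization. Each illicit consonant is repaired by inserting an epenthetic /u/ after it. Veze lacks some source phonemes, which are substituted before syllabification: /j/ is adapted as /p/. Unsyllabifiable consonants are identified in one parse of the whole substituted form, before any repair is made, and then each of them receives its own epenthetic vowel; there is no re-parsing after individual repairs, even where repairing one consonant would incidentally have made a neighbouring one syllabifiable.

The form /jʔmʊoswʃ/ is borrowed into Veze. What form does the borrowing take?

Substitution: /j/ → /p/, giving /pʔmʊoswʃ/.
The consonants /p/, /w/, /ʃ/ cannot be parsed into a legal (C)(C)V(C) syllable (at most one coda consonant is licensed; onsets may contain at most 2 consonants).
Epenthesis after each stranded consonant: /p/ → /pu/, /w/ → /wu/, /ʃ/ → /ʃu/.

puʔmʊoswuʃu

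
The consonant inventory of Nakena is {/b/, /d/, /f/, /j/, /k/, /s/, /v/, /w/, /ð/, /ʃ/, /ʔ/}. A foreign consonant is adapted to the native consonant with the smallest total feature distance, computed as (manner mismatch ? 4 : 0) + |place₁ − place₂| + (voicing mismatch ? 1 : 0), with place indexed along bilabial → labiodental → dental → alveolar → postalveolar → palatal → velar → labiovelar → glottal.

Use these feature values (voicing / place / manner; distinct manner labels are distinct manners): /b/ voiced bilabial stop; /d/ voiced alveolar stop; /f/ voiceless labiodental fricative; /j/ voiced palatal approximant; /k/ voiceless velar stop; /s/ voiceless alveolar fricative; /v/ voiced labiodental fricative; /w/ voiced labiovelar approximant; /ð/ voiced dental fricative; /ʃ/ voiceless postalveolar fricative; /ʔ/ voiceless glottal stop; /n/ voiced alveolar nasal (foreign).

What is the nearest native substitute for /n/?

d

/d/ is closest: manner differs (nasal→stop, +4), place distance 0 (alveolar→alveolar), same voicing; total 4. Next closest is /s/ at distance 5.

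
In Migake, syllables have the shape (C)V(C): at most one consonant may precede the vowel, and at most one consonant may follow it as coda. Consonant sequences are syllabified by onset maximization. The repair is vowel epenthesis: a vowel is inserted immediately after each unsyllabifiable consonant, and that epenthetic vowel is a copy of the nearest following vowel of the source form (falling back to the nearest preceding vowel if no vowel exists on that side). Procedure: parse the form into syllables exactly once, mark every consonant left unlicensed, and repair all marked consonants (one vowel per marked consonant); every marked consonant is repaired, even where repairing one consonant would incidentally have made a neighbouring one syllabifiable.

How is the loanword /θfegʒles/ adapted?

θefegʒeles

The consonants /θ/, /ʒ/ cannot be parsed into a legal (C)V(C) syllable (at most one coda consonant is licensed; onsets are limited to one consonant).
Inserting the epenthetic vowel yields /θ/ → /θe/, /ʒ/ → /ʒe/.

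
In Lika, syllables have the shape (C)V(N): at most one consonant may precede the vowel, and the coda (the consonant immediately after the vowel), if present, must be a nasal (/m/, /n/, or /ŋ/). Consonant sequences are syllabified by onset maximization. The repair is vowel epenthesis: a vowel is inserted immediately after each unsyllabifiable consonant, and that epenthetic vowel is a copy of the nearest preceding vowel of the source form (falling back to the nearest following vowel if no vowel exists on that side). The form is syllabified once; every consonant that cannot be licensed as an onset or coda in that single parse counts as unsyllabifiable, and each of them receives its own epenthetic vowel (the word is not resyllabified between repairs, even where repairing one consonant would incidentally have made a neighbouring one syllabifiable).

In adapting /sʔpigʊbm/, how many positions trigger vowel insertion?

4

The unsyllabifiable consonants are /s/, /ʔ/, /b/, /m/; each receives one epenthetic vowel.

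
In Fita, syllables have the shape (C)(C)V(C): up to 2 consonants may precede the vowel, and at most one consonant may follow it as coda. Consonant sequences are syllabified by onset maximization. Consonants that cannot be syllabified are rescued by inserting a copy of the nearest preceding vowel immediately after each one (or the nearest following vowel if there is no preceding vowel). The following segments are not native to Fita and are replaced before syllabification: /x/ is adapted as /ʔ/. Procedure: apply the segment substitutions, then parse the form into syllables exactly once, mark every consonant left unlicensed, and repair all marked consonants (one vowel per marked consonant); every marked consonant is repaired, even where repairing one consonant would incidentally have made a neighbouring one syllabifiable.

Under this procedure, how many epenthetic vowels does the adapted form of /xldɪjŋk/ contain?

After substitution the input is /ʔldɪjŋk/.
The unsyllabifiable consonants are /ʔ/, /ŋ/, /k/; each receives one epenthetic vowel.

3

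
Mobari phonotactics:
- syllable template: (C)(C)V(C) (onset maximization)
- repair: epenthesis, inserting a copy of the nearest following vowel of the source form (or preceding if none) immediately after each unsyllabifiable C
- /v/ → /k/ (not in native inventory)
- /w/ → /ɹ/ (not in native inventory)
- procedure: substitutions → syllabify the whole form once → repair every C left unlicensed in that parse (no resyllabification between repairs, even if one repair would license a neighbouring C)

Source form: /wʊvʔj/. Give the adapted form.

ɹʊkʔʊjʊ

Substitution: /w/ → /ɹ/, /v/ → /k/, giving /ɹʊkʔj/.
The consonants /ʔ/, /j/ cannot be parsed into a legal (C)(C)V(C) syllable (at most one coda consonant is licensed; onsets may contain at most 2 consonants).
Each unlicensed consonant becomes the onset of a new syllable: /ʔ/ → /ʔʊ/, /j/ → /jʊ/.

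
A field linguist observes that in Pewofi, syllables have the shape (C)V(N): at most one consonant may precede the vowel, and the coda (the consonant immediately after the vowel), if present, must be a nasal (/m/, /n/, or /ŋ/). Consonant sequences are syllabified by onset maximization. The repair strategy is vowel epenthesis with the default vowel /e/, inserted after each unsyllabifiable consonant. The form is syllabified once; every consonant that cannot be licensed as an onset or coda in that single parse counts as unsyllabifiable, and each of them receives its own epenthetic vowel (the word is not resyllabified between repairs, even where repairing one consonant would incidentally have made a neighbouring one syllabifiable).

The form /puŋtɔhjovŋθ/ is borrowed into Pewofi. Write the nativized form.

Under (C)V(N), the unsyllabifiable consonants are /h/, /v/, /ŋ/, /θ/ (only a nasal (/m/, /n/, or /ŋ/) is licensed in coda position; onsets are limited to one consonant).
Epenthesis after each stranded consonant: /h/ → /he/, /v/ → /ve/, /ŋ/ → /ŋe/, /θ/ → /θe/.

puŋtɔhejoveŋeθe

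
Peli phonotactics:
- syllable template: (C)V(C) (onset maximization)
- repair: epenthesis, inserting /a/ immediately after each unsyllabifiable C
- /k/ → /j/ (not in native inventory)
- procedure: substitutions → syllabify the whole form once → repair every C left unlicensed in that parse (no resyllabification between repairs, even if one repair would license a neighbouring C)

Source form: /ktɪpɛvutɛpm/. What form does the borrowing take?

Substitution: /k/ → /j/, giving /jtɪpɛvutɛpm/.
Syllabifying with onset maximization leaves /j/, /m/ stranded (at most one coda consonant is licensed; onsets are limited to one consonant).
Epenthesis after each stranded consonant: /j/ → /ja/, /m/ → /ma/.

jatɪpɛvutɛpma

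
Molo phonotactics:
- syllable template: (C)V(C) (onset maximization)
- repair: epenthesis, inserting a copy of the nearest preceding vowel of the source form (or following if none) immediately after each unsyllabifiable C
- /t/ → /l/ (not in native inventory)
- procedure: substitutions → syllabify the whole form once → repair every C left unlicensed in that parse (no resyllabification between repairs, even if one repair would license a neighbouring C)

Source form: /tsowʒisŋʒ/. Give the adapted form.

losowʒisŋiʒi

Substitution: /t/ → /l/, giving /lsowʒisŋʒ/.
Syllabifying with onset maximization leaves /l/, /ŋ/, /ʒ/ stranded (at most one coda consonant is licensed; onsets are limited to one consonant).
Epenthesis after each stranded consonant: /l/ → /lo/, /ŋ/ → /ŋi/, /ʒ/ → /ʒi/.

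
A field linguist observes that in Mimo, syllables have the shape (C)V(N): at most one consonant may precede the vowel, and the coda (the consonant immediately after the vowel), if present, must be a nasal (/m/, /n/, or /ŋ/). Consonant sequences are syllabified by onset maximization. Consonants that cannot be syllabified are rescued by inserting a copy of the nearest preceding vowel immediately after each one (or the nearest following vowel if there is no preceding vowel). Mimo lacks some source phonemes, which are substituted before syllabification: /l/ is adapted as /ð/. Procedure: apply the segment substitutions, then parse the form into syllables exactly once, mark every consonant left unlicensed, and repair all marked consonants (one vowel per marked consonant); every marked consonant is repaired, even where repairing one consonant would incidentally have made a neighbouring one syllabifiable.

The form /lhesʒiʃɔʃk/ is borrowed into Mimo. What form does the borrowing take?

Substitution: /l/ → /ð/, giving /ðhesʒiʃɔʃk/.
Under (C)V(N), the unsyllabifiable consonants are /ð/, /s/, /ʃ/, /k/ (only a nasal (/m/, /n/, or /ŋ/) is licensed in coda position; onsets are limited to one consonant).
Inserting the epenthetic vowel yields /ð/ → /ðe/, /s/ → /se/, /ʃ/ → /ʃɔ/, /k/ → /kɔ/.

ðeheseʒiʃɔʃɔkɔ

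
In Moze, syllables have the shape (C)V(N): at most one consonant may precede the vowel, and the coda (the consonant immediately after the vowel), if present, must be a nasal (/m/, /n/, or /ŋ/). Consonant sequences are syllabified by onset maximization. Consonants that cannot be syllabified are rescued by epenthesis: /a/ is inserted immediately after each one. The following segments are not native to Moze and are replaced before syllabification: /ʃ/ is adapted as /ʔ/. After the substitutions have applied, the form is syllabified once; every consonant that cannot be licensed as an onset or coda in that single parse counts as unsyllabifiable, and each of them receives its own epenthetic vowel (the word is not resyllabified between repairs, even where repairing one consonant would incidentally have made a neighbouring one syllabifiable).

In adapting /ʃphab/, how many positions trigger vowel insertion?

After substitution the input is /ʔphab/.
The unsyllabifiable consonants are /ʔ/, /p/, /b/; each receives one epenthetic vowel.

3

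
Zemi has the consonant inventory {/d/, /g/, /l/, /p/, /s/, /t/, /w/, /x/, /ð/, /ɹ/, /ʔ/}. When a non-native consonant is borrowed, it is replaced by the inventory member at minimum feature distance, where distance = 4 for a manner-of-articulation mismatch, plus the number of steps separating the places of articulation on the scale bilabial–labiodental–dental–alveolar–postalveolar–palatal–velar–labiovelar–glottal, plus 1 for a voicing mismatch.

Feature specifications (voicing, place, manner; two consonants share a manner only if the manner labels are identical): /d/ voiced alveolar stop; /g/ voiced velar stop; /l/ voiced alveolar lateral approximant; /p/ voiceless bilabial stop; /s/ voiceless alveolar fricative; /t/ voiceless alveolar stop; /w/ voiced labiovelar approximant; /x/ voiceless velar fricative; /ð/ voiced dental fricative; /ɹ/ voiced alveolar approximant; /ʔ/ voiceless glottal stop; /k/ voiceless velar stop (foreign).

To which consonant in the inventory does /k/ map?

g

/g/ is closest: same manner (stop), place distance 0 (velar→velar), voicing differs (+1); total 1. Next closest is /ʔ/ at distance 2.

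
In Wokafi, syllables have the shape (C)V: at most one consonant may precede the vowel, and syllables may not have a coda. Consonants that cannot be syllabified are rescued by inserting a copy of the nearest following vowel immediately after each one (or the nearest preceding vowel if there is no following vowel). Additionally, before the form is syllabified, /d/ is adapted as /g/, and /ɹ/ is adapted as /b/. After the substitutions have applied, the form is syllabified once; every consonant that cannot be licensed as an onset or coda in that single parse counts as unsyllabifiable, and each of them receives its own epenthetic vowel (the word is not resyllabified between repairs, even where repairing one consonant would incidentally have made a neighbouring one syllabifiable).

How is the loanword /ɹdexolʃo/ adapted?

begexoloʃo

Substitution: /ɹ/ → /b/, /d/ → /g/, giving /bgexolʃo/.
Under (C)V, the unsyllabifiable consonants are /b/, /l/ (no codas are permitted; onsets are limited to one consonant).
Epenthesis after each stranded consonant: /b/ → /be/, /l/ → /lo/.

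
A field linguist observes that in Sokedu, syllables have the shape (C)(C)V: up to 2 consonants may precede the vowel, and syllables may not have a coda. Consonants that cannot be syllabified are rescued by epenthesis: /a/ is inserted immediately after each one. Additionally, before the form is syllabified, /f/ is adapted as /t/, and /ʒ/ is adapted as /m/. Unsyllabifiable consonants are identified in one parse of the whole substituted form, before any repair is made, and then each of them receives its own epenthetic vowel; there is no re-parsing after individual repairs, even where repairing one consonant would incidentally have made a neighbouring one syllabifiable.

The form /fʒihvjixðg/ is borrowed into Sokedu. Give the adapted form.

Substitution: /f/ → /t/, /ʒ/ → /m/, giving /tmihvjixðg/.
Syllabifying with onset maximization leaves /h/, /x/, /ð/, /g/ stranded (no codas are permitted; onsets may contain at most 2 consonants).
Epenthesis after each stranded consonant: /h/ → /ha/, /x/ → /xa/, /ð/ → /ða/, /g/ → /ga/.

tmihavjixaðaga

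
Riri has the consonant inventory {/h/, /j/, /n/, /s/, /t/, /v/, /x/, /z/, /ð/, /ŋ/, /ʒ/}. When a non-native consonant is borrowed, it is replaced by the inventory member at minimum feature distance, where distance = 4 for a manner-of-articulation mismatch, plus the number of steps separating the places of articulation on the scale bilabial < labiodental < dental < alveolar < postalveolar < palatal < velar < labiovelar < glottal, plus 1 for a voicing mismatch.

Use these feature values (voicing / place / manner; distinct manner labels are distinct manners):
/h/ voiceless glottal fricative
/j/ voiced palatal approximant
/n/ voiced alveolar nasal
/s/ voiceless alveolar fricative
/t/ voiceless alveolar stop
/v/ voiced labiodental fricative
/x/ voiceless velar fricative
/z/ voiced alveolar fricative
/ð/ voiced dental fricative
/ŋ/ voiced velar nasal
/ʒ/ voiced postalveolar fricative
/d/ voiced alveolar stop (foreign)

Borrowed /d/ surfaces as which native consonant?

/t/ is closest: same manner (stop), place distance 0 (alveolar→alveolar), voicing differs (+1); total 1. Next closest is /n/ at distance 4.

t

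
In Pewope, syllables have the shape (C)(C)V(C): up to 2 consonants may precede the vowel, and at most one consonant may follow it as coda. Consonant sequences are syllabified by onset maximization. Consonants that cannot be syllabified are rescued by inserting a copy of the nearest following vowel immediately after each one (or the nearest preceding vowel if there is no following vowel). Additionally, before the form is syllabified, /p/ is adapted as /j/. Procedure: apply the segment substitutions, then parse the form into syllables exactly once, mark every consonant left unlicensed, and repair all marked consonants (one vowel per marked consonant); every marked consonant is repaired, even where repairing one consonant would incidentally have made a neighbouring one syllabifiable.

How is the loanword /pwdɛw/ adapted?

jɛwdɛw

Substitution: /p/ → /j/, giving /jwdɛw/.
The consonants /j/ cannot be parsed into a legal (C)(C)V(C) syllable (at most one coda consonant is licensed; onsets may contain at most 2 consonants).
Epenthesis after each stranded consonant: /j/ → /jɛ/.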